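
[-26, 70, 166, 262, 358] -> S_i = -26 + 96*i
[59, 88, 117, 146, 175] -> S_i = 59 + 29*i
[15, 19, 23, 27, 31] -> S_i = 15 + 4*i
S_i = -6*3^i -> [-6, -18, -54, -162, -486]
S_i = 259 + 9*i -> [259, 268, 277, 286, 295]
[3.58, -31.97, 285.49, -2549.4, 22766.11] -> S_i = 3.58*(-8.93)^i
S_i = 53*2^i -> [53, 106, 212, 424, 848]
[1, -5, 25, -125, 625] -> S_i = 1*-5^i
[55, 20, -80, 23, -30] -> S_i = Random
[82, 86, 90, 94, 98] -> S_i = 82 + 4*i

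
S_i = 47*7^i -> [47, 329, 2303, 16121, 112847]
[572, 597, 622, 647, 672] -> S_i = 572 + 25*i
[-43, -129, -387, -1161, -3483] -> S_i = -43*3^i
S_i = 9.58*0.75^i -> [9.58, 7.18, 5.39, 4.04, 3.03]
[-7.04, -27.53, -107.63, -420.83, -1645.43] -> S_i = -7.04*3.91^i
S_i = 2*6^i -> [2, 12, 72, 432, 2592]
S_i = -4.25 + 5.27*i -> [-4.25, 1.02, 6.29, 11.56, 16.83]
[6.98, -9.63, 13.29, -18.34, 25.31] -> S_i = 6.98*(-1.38)^i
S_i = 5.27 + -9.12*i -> [5.27, -3.85, -12.97, -22.09, -31.21]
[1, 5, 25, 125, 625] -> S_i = 1*5^i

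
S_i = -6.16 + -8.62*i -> [-6.16, -14.78, -23.4, -32.02, -40.64]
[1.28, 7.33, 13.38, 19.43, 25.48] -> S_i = 1.28 + 6.05*i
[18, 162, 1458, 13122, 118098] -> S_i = 18*9^i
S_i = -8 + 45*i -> [-8, 37, 82, 127, 172]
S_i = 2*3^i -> [2, 6, 18, 54, 162]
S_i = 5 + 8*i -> [5, 13, 21, 29, 37]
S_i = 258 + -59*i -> [258, 199, 140, 81, 22]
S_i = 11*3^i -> [11, 33, 99, 297, 891]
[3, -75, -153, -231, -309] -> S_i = 3 + -78*i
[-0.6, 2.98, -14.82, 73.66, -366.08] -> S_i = -0.60*(-4.97)^i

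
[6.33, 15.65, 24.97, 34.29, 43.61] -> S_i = 6.33 + 9.32*i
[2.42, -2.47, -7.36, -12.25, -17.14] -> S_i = 2.42 + -4.89*i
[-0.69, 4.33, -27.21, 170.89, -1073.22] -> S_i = -0.69*(-6.28)^i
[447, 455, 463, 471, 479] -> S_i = 447 + 8*i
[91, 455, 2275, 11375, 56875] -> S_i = 91*5^i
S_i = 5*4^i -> [5, 20, 80, 320, 1280]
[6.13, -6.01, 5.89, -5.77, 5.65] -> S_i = 6.13*(-0.98)^i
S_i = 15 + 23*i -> [15, 38, 61, 84, 107]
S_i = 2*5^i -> [2, 10, 50, 250, 1250]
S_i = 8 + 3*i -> [8, 11, 14, 17, 20]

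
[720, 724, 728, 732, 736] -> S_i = 720 + 4*i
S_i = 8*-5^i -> [8, -40, 200, -1000, 5000]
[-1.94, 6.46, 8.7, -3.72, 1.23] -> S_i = Random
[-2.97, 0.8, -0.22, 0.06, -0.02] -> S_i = -2.97*(-0.27)^i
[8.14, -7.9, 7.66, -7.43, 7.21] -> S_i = 8.14*(-0.97)^i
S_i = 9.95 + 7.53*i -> [9.95, 17.48, 25.01, 32.54, 40.07]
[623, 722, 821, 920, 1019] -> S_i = 623 + 99*i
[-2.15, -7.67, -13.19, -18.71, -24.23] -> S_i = -2.15 + -5.52*i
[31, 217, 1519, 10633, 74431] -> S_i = 31*7^i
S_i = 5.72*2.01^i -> [5.72, 11.5, 23.11, 46.45, 93.36]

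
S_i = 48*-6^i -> [48, -288, 1728, -10368, 62208]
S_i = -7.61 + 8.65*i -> [-7.61, 1.04, 9.69, 18.34, 26.99]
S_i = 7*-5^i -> [7, -35, 175, -875, 4375]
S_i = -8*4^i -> [-8, -32, -128, -512, -2048]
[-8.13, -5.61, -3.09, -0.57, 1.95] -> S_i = -8.13 + 2.52*i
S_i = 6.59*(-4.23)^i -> [6.59, -27.88, 117.91, -498.78, 2109.83]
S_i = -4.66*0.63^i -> [-4.66, -2.94, -1.85, -1.17, -0.73]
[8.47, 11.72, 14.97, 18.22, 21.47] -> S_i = 8.47 + 3.25*i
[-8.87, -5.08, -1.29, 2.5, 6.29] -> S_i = -8.87 + 3.79*i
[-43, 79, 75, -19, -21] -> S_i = Random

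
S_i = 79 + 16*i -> [79, 95, 111, 127, 143]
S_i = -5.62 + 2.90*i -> [-5.62, -2.72, 0.18, 3.08, 5.98]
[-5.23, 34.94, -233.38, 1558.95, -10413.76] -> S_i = -5.23*(-6.68)^i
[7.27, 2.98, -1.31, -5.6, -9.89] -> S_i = 7.27 + -4.29*i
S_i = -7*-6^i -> [-7, 42, -252, 1512, -9072]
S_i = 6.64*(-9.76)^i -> [6.64, -64.81, 632.51, -6173.3, 60251.43]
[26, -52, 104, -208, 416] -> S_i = 26*-2^i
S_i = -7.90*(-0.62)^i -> [-7.9, 4.9, -3.04, 1.88, -1.17]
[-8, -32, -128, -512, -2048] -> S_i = -8*4^i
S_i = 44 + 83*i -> [44, 127, 210, 293, 376]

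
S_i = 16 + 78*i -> [16, 94, 172, 250, 328]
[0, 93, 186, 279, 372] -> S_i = 0 + 93*i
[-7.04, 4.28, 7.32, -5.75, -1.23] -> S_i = Random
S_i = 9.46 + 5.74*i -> [9.46, 15.2, 20.94, 26.68, 32.42]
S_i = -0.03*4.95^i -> [-0.03, -0.15, -0.74, -3.64, -18.01]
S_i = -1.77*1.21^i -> [-1.77, -2.14, -2.59, -3.14, -3.79]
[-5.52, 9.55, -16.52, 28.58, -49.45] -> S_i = -5.52*(-1.73)^i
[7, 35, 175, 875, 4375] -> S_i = 7*5^i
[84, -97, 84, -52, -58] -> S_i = Random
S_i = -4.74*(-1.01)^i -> [-4.74, 4.79, -4.84, 4.88, -4.93]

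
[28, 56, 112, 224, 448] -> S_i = 28*2^i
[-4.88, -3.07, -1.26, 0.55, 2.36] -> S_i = -4.88 + 1.81*i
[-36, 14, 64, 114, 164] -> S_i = -36 + 50*i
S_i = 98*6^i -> [98, 588, 3528, 21168, 127008]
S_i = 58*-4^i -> [58, -232, 928, -3712, 14848]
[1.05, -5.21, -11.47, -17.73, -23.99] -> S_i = 1.05 + -6.26*i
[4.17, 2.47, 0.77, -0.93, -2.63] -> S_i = 4.17 + -1.70*i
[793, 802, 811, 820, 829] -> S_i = 793 + 9*i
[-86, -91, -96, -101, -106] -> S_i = -86 + -5*i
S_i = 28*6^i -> [28, 168, 1008, 6048, 36288]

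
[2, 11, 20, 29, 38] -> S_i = 2 + 9*i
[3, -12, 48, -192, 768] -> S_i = 3*-4^i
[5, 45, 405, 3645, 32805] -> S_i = 5*9^i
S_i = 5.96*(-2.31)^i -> [5.96, -13.77, 31.8, -73.47, 169.7]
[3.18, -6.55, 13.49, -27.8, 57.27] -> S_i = 3.18*(-2.06)^i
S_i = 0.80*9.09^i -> [0.8, 7.27, 66.1, 600.87, 5461.92]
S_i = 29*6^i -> [29, 174, 1044, 6264, 37584]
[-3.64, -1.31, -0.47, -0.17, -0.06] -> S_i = -3.64*0.36^i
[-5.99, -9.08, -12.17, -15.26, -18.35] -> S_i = -5.99 + -3.09*i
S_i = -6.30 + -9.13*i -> [-6.3, -15.43, -24.56, -33.69, -42.82]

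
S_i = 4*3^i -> [4, 12, 36, 108, 324]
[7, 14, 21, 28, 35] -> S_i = 7 + 7*i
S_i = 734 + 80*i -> [734, 814, 894, 974, 1054]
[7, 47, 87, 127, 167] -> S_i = 7 + 40*i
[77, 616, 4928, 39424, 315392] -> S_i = 77*8^i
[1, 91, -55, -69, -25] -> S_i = Random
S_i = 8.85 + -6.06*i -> [8.85, 2.79, -3.27, -9.33, -15.39]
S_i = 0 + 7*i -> [0, 7, 14, 21, 28]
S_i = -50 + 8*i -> [-50, -42, -34, -26, -18]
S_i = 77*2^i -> [77, 154, 308, 616, 1232]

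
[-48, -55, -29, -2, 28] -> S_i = Random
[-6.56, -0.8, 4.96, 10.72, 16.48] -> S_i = -6.56 + 5.76*i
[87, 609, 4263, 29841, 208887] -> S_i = 87*7^i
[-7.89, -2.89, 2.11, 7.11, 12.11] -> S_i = -7.89 + 5.00*i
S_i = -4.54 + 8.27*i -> [-4.54, 3.73, 12.0, 20.27, 28.54]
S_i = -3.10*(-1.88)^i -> [-3.1, 5.83, -10.96, 20.6, -38.73]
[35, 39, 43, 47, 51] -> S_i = 35 + 4*i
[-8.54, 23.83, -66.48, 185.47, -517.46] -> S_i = -8.54*(-2.79)^i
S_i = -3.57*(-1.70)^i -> [-3.57, 6.07, -10.32, 17.54, -29.82]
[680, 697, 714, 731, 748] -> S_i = 680 + 17*i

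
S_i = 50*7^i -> [50, 350, 2450, 17150, 120050]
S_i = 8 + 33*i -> [8, 41, 74, 107, 140]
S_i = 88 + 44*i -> [88, 132, 176, 220, 264]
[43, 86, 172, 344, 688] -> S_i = 43*2^i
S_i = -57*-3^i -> [-57, 171, -513, 1539, -4617]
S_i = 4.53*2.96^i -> [4.53, 13.41, 39.69, 117.48, 347.75]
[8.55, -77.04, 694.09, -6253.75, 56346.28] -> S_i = 8.55*(-9.01)^i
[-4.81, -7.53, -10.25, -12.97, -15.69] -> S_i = -4.81 + -2.72*i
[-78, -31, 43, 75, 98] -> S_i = Random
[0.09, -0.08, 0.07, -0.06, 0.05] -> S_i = 0.09*(-0.85)^i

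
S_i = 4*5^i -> [4, 20, 100, 500, 2500]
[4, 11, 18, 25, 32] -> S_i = 4 + 7*i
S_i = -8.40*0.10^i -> [-8.4, -0.84, -0.08, -0.01, -0.0]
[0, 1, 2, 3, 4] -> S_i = 0 + 1*i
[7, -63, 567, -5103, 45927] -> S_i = 7*-9^i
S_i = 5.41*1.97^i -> [5.41, 10.66, 21.0, 41.36, 81.48]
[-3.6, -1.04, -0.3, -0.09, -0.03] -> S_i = -3.60*0.29^i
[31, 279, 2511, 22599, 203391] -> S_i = 31*9^i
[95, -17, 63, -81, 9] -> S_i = Random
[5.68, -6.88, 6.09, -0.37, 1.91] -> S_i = Random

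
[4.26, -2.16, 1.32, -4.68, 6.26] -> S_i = Random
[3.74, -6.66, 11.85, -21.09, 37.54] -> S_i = 3.74*(-1.78)^i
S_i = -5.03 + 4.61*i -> [-5.03, -0.42, 4.19, 8.8, 13.41]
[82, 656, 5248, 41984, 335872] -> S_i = 82*8^i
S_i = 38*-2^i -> [38, -76, 152, -304, 608]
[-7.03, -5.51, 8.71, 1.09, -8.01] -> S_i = Random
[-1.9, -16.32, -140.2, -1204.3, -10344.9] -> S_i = -1.90*8.59^i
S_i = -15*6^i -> [-15, -90, -540, -3240, -19440]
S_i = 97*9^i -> [97, 873, 7857, 70713, 636417]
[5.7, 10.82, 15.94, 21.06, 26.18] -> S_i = 5.70 + 5.12*i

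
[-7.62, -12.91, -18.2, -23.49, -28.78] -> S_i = -7.62 + -5.29*i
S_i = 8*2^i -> [8, 16, 32, 64, 128]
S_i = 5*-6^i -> [5, -30, 180, -1080, 6480]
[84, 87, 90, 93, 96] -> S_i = 84 + 3*i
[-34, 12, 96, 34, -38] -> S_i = Random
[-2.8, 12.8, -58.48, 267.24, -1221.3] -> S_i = -2.80*(-4.57)^i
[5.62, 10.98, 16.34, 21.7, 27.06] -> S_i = 5.62 + 5.36*i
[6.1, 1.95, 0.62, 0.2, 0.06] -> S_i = 6.10*0.32^i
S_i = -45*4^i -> [-45, -180, -720, -2880, -11520]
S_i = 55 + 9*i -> [55, 64, 73, 82, 91]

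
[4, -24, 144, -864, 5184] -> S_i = 4*-6^i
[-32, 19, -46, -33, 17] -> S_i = Random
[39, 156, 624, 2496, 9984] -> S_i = 39*4^i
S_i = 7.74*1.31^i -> [7.74, 10.14, 13.28, 17.4, 22.79]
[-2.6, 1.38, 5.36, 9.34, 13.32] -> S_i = -2.60 + 3.98*i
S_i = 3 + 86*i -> [3, 89, 175, 261, 347]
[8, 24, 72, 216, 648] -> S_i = 8*3^i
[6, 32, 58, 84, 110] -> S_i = 6 + 26*i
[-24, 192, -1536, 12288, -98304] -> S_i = -24*-8^i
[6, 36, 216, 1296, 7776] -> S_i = 6*6^i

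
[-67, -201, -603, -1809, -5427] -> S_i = -67*3^i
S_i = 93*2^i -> [93, 186, 372, 744, 1488]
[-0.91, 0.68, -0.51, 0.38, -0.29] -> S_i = -0.91*(-0.75)^i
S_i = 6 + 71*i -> [6, 77, 148, 219, 290]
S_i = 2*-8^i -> [2, -16, 128, -1024, 8192]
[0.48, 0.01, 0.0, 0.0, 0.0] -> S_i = 0.48*0.03^i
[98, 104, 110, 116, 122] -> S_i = 98 + 6*i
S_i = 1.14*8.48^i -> [1.14, 9.67, 81.98, 695.17, 5895.06]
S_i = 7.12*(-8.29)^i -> [7.12, -59.02, 489.32, -4056.43, 33627.77]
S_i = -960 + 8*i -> [-960, -952, -944, -936, -928]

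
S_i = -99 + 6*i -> [-99, -93, -87, -81, -75]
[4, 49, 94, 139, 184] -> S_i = 4 + 45*i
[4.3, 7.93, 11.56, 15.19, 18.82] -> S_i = 4.30 + 3.63*i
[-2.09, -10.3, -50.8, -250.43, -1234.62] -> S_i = -2.09*4.93^i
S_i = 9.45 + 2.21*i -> [9.45, 11.66, 13.87, 16.08, 18.29]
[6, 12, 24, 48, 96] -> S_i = 6*2^i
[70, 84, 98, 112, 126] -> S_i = 70 + 14*i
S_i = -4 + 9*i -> [-4, 5, 14, 23, 32]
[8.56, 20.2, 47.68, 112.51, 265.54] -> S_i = 8.56*2.36^i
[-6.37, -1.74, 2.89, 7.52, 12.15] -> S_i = -6.37 + 4.63*i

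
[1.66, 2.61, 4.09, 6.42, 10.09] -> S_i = 1.66*1.57^i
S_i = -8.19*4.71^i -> [-8.19, -38.57, -181.69, -855.75, -4030.58]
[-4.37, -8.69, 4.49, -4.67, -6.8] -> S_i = Random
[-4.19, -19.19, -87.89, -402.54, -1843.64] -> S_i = -4.19*4.58^i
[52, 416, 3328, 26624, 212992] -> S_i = 52*8^i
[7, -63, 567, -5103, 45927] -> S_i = 7*-9^i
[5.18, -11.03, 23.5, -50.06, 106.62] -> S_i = 5.18*(-2.13)^i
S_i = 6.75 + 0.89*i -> [6.75, 7.64, 8.53, 9.42, 10.31]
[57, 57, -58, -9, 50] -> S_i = Random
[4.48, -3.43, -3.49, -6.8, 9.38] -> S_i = Random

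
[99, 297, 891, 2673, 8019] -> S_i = 99*3^i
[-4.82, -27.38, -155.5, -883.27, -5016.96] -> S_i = -4.82*5.68^i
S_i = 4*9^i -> [4, 36, 324, 2916, 26244]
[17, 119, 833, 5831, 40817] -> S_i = 17*7^i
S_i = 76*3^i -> [76, 228, 684, 2052, 6156]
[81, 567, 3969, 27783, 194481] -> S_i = 81*7^i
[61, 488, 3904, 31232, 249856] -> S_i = 61*8^i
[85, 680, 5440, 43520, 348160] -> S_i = 85*8^i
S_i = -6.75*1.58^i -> [-6.75, -10.66, -16.85, -26.62, -42.07]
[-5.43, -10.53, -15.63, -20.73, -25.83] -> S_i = -5.43 + -5.10*i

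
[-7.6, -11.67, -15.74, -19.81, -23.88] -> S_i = -7.60 + -4.07*i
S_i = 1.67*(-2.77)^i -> [1.67, -4.63, 12.81, -35.49, 98.32]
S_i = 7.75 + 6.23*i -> [7.75, 13.98, 20.21, 26.44, 32.67]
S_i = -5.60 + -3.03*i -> [-5.6, -8.63, -11.66, -14.69, -17.72]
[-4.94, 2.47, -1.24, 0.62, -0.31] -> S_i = -4.94*(-0.50)^i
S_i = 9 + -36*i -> [9, -27, -63, -99, -135]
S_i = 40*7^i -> [40, 280, 1960, 13720, 96040]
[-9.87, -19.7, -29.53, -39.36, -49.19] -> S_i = -9.87 + -9.83*i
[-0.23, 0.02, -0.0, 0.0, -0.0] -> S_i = -0.23*(-0.07)^i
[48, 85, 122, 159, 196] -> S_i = 48 + 37*i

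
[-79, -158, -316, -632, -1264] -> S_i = -79*2^i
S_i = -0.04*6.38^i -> [-0.04, -0.26, -1.63, -10.39, -66.27]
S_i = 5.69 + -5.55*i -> [5.69, 0.14, -5.41, -10.96, -16.51]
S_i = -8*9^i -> [-8, -72, -648, -5832, -52488]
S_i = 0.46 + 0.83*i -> [0.46, 1.29, 2.12, 2.95, 3.78]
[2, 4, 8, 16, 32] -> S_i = 2*2^i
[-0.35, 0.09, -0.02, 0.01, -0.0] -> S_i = -0.35*(-0.25)^i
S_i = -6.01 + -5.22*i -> [-6.01, -11.23, -16.45, -21.67, -26.89]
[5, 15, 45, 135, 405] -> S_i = 5*3^i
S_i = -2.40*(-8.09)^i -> [-2.4, 19.42, -157.08, 1270.74, -10280.29]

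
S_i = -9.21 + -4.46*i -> [-9.21, -13.67, -18.13, -22.59, -27.05]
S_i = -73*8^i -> [-73, -584, -4672, -37376, -299008]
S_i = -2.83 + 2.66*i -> [-2.83, -0.17, 2.49, 5.15, 7.81]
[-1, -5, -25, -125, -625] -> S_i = -1*5^i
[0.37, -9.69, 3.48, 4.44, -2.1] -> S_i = Random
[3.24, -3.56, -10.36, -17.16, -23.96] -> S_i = 3.24 + -6.80*i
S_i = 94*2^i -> [94, 188, 376, 752, 1504]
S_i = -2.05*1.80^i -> [-2.05, -3.69, -6.64, -11.96, -21.52]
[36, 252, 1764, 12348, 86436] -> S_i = 36*7^i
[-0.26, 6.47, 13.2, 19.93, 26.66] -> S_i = -0.26 + 6.73*i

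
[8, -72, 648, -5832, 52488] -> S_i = 8*-9^i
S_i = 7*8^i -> [7, 56, 448, 3584, 28672]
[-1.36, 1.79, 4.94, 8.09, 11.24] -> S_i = -1.36 + 3.15*i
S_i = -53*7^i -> [-53, -371, -2597, -18179, -127253]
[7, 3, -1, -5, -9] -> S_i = 7 + -4*i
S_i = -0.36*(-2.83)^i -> [-0.36, 1.02, -2.88, 8.16, -23.09]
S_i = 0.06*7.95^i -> [0.06, 0.48, 3.79, 30.15, 239.67]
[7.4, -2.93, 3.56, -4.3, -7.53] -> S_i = Random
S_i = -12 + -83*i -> [-12, -95, -178, -261, -344]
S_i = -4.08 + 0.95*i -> [-4.08, -3.13, -2.18, -1.23, -0.28]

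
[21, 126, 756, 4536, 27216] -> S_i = 21*6^i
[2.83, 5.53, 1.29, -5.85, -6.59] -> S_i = Random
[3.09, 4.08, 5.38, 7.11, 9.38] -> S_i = 3.09*1.32^i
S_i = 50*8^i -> [50, 400, 3200, 25600, 204800]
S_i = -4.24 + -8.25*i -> [-4.24, -12.49, -20.74, -28.99, -37.24]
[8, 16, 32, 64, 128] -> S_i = 8*2^i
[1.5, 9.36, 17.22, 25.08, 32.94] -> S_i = 1.50 + 7.86*i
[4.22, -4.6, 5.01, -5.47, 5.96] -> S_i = 4.22*(-1.09)^i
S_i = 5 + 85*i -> [5, 90, 175, 260, 345]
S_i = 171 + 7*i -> [171, 178, 185, 192, 199]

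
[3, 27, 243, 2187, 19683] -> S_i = 3*9^i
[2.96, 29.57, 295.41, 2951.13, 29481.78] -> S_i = 2.96*9.99^i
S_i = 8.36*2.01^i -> [8.36, 16.8, 33.78, 67.89, 136.46]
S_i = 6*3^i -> [6, 18, 54, 162, 486]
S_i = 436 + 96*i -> [436, 532, 628, 724, 820]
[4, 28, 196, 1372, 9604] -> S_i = 4*7^i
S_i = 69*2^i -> [69, 138, 276, 552, 1104]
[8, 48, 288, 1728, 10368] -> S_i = 8*6^i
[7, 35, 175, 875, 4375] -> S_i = 7*5^i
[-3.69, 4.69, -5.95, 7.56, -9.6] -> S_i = -3.69*(-1.27)^i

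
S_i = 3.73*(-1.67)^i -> [3.73, -6.23, 10.4, -17.37, 29.01]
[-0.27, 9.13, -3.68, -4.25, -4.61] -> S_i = Random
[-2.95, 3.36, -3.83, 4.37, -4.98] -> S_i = -2.95*(-1.14)^i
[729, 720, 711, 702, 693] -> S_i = 729 + -9*i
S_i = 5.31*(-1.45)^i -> [5.31, -7.7, 11.16, -16.19, 23.47]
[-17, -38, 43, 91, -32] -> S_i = Random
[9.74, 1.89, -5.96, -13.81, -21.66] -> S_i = 9.74 + -7.85*i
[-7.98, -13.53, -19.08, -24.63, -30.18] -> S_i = -7.98 + -5.55*i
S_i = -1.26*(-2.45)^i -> [-1.26, 3.09, -7.56, 18.53, -45.4]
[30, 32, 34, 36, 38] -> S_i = 30 + 2*i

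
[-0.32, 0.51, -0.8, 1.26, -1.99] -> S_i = -0.32*(-1.58)^i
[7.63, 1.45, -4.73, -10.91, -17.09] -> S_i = 7.63 + -6.18*i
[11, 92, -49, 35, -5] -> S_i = Random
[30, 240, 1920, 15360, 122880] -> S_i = 30*8^i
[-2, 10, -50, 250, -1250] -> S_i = -2*-5^i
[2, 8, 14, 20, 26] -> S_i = 2 + 6*i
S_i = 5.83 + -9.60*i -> [5.83, -3.77, -13.37, -22.97, -32.57]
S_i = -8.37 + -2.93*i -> [-8.37, -11.3, -14.23, -17.16, -20.09]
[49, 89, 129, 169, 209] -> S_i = 49 + 40*i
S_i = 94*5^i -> [94, 470, 2350, 11750, 58750]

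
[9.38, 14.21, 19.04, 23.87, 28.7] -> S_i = 9.38 + 4.83*i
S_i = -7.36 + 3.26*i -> [-7.36, -4.1, -0.84, 2.42, 5.68]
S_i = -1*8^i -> [-1, -8, -64, -512, -4096]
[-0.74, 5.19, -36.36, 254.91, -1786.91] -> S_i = -0.74*(-7.01)^i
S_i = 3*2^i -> [3, 6, 12, 24, 48]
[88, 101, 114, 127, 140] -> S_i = 88 + 13*i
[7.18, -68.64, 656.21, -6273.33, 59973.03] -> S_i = 7.18*(-9.56)^i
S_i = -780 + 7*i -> [-780, -773, -766, -759, -752]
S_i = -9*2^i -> [-9, -18, -36, -72, -144]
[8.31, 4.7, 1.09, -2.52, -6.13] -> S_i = 8.31 + -3.61*i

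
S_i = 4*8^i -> [4, 32, 256, 2048, 16384]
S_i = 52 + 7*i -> [52, 59, 66, 73, 80]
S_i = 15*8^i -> [15, 120, 960, 7680, 61440]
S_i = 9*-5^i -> [9, -45, 225, -1125, 5625]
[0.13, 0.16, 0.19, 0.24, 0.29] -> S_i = 0.13*1.22^i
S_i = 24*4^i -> [24, 96, 384, 1536, 6144]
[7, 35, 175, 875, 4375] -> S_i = 7*5^i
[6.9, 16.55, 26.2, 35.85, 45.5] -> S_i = 6.90 + 9.65*i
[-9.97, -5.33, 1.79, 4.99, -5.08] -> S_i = Random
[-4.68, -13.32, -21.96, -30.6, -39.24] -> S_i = -4.68 + -8.64*i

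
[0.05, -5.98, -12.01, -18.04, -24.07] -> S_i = 0.05 + -6.03*i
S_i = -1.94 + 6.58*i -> [-1.94, 4.64, 11.22, 17.8, 24.38]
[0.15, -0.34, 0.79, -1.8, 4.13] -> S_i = 0.15*(-2.29)^i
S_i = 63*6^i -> [63, 378, 2268, 13608, 81648]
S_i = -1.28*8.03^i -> [-1.28, -10.28, -82.54, -662.76, -5321.97]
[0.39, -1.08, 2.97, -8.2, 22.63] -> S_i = 0.39*(-2.76)^i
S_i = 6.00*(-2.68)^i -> [6.0, -16.08, 43.09, -115.49, 309.52]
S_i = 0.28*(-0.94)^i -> [0.28, -0.26, 0.25, -0.23, 0.22]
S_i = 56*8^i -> [56, 448, 3584, 28672, 229376]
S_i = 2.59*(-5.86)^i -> [2.59, -15.18, 88.94, -521.19, 3054.15]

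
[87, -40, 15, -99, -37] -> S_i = Random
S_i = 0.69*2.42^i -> [0.69, 1.67, 4.04, 9.78, 23.67]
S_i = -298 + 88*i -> [-298, -210, -122, -34, 54]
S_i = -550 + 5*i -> [-550, -545, -540, -535, -530]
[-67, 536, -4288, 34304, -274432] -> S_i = -67*-8^i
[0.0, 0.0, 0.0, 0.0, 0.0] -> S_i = 0.00*1.78^i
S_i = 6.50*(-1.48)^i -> [6.5, -9.62, 14.24, -21.07, 31.19]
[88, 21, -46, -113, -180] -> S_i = 88 + -67*i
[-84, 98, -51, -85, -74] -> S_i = Random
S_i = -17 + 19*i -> [-17, 2, 21, 40, 59]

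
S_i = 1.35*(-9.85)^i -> [1.35, -13.3, 130.98, -1290.16, 12708.04]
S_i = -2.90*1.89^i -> [-2.9, -5.48, -10.36, -19.58, -37.0]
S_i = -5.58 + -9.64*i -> [-5.58, -15.22, -24.86, -34.5, -44.14]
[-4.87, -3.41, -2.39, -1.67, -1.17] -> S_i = -4.87*0.70^i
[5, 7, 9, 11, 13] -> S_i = 5 + 2*i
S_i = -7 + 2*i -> [-7, -5, -3, -1, 1]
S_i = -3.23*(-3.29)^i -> [-3.23, 10.63, -34.96, 115.02, -378.43]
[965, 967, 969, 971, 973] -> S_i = 965 + 2*i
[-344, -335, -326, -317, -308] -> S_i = -344 + 9*i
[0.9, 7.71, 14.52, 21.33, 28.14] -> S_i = 0.90 + 6.81*i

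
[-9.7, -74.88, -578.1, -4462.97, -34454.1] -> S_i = -9.70*7.72^i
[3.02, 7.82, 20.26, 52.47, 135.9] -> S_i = 3.02*2.59^i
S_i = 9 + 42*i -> [9, 51, 93, 135, 177]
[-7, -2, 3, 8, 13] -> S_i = -7 + 5*i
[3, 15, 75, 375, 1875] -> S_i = 3*5^i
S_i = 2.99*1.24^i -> [2.99, 3.71, 4.6, 5.7, 7.07]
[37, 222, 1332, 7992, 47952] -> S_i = 37*6^i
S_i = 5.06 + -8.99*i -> [5.06, -3.93, -12.92, -21.91, -30.9]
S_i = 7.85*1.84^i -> [7.85, 14.44, 26.58, 48.9, 89.98]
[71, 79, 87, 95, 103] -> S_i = 71 + 8*i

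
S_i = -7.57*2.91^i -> [-7.57, -22.03, -64.1, -186.54, -542.83]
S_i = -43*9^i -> [-43, -387, -3483, -31347, -282123]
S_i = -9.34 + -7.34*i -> [-9.34, -16.68, -24.02, -31.36, -38.7]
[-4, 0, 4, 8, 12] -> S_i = -4 + 4*i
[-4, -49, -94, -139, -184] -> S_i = -4 + -45*i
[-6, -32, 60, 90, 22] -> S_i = Random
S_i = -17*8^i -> [-17, -136, -1088, -8704, -69632]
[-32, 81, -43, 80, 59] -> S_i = Random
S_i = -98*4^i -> [-98, -392, -1568, -6272, -25088]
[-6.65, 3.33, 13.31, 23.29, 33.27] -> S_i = -6.65 + 9.98*i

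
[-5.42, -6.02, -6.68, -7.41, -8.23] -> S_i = -5.42*1.11^i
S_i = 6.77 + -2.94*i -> [6.77, 3.83, 0.89, -2.05, -4.99]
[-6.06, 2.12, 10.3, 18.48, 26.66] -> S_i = -6.06 + 8.18*i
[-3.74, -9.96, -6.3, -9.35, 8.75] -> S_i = Random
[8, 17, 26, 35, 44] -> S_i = 8 + 9*i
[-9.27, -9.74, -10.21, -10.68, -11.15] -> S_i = -9.27 + -0.47*i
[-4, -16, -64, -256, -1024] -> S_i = -4*4^i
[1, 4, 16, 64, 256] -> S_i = 1*4^i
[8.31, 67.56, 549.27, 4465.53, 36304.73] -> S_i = 8.31*8.13^i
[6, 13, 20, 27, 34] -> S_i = 6 + 7*i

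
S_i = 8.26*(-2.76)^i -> [8.26, -22.8, 62.92, -173.66, 479.31]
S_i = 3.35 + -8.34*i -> [3.35, -4.99, -13.33, -21.67, -30.01]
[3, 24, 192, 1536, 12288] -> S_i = 3*8^i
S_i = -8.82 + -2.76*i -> [-8.82, -11.58, -14.34, -17.1, -19.86]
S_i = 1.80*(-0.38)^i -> [1.8, -0.68, 0.26, -0.1, 0.04]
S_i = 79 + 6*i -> [79, 85, 91, 97, 103]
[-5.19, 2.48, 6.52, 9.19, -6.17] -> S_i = Random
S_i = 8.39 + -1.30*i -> [8.39, 7.09, 5.79, 4.49, 3.19]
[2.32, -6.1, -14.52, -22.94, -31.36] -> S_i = 2.32 + -8.42*i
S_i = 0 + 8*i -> [0, 8, 16, 24, 32]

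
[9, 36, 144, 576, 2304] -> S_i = 9*4^i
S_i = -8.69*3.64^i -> [-8.69, -31.63, -115.14, -419.11, -1525.55]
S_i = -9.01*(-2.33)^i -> [-9.01, 20.99, -48.91, 113.97, -265.55]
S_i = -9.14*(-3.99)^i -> [-9.14, 36.47, -145.51, 580.58, -2316.53]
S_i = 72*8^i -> [72, 576, 4608, 36864, 294912]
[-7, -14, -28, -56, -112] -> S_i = -7*2^i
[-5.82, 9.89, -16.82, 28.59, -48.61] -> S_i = -5.82*(-1.70)^i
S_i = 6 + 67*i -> [6, 73, 140, 207, 274]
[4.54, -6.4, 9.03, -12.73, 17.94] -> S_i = 4.54*(-1.41)^i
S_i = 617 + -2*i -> [617, 615, 613, 611, 609]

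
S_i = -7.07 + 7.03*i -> [-7.07, -0.04, 6.99, 14.02, 21.05]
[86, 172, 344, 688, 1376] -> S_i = 86*2^i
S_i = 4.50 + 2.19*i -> [4.5, 6.69, 8.88, 11.07, 13.26]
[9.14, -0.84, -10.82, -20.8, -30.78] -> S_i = 9.14 + -9.98*i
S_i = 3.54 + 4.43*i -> [3.54, 7.97, 12.4, 16.83, 21.26]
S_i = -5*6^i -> [-5, -30, -180, -1080, -6480]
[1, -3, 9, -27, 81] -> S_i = 1*-3^i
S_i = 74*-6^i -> [74, -444, 2664, -15984, 95904]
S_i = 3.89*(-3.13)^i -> [3.89, -12.18, 38.11, -119.28, 373.36]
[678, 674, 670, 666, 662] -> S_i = 678 + -4*i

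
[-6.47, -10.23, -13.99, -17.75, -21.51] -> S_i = -6.47 + -3.76*i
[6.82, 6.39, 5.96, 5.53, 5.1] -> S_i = 6.82 + -0.43*i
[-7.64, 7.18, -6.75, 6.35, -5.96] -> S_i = -7.64*(-0.94)^i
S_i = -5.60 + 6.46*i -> [-5.6, 0.86, 7.32, 13.78, 20.24]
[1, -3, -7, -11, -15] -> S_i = 1 + -4*i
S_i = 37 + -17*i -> [37, 20, 3, -14, -31]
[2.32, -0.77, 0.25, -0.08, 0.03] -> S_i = 2.32*(-0.33)^i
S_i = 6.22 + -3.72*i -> [6.22, 2.5, -1.22, -4.94, -8.66]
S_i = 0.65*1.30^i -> [0.65, 0.85, 1.1, 1.43, 1.86]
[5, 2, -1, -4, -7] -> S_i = 5 + -3*i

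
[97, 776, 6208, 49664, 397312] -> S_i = 97*8^i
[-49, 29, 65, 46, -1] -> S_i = Random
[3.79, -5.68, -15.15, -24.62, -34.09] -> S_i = 3.79 + -9.47*i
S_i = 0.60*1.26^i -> [0.6, 0.76, 0.95, 1.2, 1.51]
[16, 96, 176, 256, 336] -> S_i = 16 + 80*i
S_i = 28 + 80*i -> [28, 108, 188, 268, 348]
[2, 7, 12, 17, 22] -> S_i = 2 + 5*i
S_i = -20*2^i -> [-20, -40, -80, -160, -320]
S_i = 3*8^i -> [3, 24, 192, 1536, 12288]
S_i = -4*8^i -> [-4, -32, -256, -2048, -16384]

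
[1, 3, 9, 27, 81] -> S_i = 1*3^i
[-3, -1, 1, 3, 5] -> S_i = -3 + 2*i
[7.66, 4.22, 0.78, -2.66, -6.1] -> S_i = 7.66 + -3.44*i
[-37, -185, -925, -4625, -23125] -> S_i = -37*5^i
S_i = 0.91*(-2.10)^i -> [0.91, -1.91, 4.01, -8.43, 17.7]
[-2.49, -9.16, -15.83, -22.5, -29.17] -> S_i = -2.49 + -6.67*i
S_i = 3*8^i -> [3, 24, 192, 1536, 12288]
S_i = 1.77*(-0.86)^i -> [1.77, -1.52, 1.31, -1.13, 0.97]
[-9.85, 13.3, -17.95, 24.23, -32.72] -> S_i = -9.85*(-1.35)^i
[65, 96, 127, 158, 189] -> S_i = 65 + 31*i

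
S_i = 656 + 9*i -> [656, 665, 674, 683, 692]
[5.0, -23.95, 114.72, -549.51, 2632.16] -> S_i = 5.00*(-4.79)^i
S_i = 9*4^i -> [9, 36, 144, 576, 2304]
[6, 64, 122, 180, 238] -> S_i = 6 + 58*i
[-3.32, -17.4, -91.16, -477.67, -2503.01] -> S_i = -3.32*5.24^i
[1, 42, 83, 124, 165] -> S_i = 1 + 41*i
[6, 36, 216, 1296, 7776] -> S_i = 6*6^i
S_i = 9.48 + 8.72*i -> [9.48, 18.2, 26.92, 35.64, 44.36]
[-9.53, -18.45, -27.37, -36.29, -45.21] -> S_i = -9.53 + -8.92*i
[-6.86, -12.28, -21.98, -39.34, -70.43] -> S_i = -6.86*1.79^i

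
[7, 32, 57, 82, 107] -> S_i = 7 + 25*i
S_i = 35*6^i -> [35, 210, 1260, 7560, 45360]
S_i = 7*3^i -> [7, 21, 63, 189, 567]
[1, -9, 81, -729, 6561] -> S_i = 1*-9^i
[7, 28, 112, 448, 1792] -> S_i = 7*4^i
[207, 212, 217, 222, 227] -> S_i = 207 + 5*i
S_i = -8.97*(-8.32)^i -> [-8.97, 74.63, -620.92, 5166.1, -42981.91]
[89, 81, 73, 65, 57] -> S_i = 89 + -8*i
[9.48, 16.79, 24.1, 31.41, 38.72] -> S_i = 9.48 + 7.31*i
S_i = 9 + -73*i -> [9, -64, -137, -210, -283]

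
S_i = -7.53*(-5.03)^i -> [-7.53, 37.88, -190.52, 958.29, -4820.22]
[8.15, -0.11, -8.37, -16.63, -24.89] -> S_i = 8.15 + -8.26*i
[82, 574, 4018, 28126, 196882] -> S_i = 82*7^i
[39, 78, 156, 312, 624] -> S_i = 39*2^i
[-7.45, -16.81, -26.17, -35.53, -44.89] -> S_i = -7.45 + -9.36*i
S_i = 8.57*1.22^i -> [8.57, 10.46, 12.76, 15.56, 18.99]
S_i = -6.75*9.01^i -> [-6.75, -60.82, -547.97, -4937.17, -44483.91]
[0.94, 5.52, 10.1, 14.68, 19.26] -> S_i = 0.94 + 4.58*i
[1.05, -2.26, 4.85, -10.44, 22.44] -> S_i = 1.05*(-2.15)^i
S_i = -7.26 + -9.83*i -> [-7.26, -17.09, -26.92, -36.75, -46.58]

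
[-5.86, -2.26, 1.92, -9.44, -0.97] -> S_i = Random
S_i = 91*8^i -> [91, 728, 5824, 46592, 372736]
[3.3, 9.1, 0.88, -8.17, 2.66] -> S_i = Random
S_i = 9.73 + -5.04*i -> [9.73, 4.69, -0.35, -5.39, -10.43]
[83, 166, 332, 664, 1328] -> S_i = 83*2^i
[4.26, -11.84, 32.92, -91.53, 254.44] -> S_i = 4.26*(-2.78)^i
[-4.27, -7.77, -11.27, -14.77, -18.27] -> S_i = -4.27 + -3.50*i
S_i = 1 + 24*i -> [1, 25, 49, 73, 97]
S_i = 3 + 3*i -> [3, 6, 9, 12, 15]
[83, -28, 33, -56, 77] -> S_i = Random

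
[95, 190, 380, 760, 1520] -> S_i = 95*2^i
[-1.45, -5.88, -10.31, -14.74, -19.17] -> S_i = -1.45 + -4.43*i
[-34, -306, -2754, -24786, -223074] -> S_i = -34*9^i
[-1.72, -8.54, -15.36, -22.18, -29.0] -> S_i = -1.72 + -6.82*i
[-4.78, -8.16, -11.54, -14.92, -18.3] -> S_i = -4.78 + -3.38*i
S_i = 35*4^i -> [35, 140, 560, 2240, 8960]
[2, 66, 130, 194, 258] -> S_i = 2 + 64*i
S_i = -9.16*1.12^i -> [-9.16, -10.26, -11.49, -12.87, -14.41]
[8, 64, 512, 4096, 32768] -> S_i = 8*8^i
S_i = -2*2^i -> [-2, -4, -8, -16, -32]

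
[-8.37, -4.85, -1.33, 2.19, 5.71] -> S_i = -8.37 + 3.52*i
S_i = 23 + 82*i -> [23, 105, 187, 269, 351]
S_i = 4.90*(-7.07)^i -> [4.9, -34.64, 244.93, -1731.63, 12242.6]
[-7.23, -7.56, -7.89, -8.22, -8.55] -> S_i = -7.23 + -0.33*i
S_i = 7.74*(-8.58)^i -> [7.74, -66.41, 569.79, -4888.81, 41945.96]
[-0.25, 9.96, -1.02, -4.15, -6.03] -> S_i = Random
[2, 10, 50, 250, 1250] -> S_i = 2*5^i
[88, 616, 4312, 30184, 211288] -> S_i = 88*7^i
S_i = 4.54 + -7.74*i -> [4.54, -3.2, -10.94, -18.68, -26.42]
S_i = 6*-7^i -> [6, -42, 294, -2058, 14406]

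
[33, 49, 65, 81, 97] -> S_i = 33 + 16*i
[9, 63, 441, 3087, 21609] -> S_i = 9*7^i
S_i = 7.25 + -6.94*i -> [7.25, 0.31, -6.63, -13.57, -20.51]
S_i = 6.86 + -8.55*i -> [6.86, -1.69, -10.24, -18.79, -27.34]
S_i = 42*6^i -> [42, 252, 1512, 9072, 54432]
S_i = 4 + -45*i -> [4, -41, -86, -131, -176]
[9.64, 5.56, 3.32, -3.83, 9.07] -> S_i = Random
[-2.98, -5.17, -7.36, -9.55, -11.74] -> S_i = -2.98 + -2.19*i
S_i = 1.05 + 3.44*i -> [1.05, 4.49, 7.93, 11.37, 14.81]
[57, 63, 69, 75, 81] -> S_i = 57 + 6*i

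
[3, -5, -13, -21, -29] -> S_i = 3 + -8*i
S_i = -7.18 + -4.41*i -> [-7.18, -11.59, -16.0, -20.41, -24.82]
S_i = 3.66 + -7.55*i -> [3.66, -3.89, -11.44, -18.99, -26.54]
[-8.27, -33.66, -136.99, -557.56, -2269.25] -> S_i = -8.27*4.07^i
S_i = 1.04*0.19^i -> [1.04, 0.2, 0.04, 0.01, 0.0]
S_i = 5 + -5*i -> [5, 0, -5, -10, -15]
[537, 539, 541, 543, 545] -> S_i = 537 + 2*i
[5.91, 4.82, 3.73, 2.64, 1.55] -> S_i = 5.91 + -1.09*i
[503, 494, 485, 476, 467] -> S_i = 503 + -9*i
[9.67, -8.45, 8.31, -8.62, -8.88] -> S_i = Random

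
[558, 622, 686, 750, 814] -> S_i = 558 + 64*i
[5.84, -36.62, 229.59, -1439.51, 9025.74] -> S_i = 5.84*(-6.27)^i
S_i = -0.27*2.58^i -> [-0.27, -0.7, -1.8, -4.64, -11.96]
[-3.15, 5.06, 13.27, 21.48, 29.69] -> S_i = -3.15 + 8.21*i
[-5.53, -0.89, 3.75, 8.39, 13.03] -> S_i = -5.53 + 4.64*i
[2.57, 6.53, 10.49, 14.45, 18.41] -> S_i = 2.57 + 3.96*i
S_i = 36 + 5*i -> [36, 41, 46, 51, 56]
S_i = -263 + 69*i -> [-263, -194, -125, -56, 13]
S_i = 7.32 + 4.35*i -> [7.32, 11.67, 16.02, 20.37, 24.72]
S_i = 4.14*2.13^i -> [4.14, 8.82, 18.78, 40.01, 85.22]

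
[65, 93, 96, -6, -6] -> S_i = Random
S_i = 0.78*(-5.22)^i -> [0.78, -4.07, 21.25, -110.94, 579.13]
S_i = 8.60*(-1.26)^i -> [8.6, -10.84, 13.65, -17.2, 21.68]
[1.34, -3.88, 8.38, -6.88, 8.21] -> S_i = Random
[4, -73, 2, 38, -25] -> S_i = Random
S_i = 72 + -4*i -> [72, 68, 64, 60, 56]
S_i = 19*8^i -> [19, 152, 1216, 9728, 77824]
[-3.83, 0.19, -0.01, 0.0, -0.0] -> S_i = -3.83*(-0.05)^i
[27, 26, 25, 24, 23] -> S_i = 27 + -1*i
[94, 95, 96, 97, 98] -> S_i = 94 + 1*i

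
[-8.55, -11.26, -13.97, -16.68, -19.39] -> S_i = -8.55 + -2.71*i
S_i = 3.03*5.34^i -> [3.03, 16.18, 86.4, 461.39, 2463.81]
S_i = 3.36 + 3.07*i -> [3.36, 6.43, 9.5, 12.57, 15.64]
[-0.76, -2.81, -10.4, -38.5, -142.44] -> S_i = -0.76*3.70^i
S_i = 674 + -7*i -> [674, 667, 660, 653, 646]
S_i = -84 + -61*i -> [-84, -145, -206, -267, -328]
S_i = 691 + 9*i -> [691, 700, 709, 718, 727]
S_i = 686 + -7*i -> [686, 679, 672, 665, 658]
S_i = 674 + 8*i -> [674, 682, 690, 698, 706]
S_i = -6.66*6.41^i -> [-6.66, -42.69, -273.65, -1754.08, -11243.62]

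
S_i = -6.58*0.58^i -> [-6.58, -3.82, -2.21, -1.28, -0.74]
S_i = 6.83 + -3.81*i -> [6.83, 3.02, -0.79, -4.6, -8.41]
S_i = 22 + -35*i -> [22, -13, -48, -83, -118]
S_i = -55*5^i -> [-55, -275, -1375, -6875, -34375]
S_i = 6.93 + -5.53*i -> [6.93, 1.4, -4.13, -9.66, -15.19]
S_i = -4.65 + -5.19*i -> [-4.65, -9.84, -15.03, -20.22, -25.41]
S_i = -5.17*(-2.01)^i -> [-5.17, 10.39, -20.89, 41.98, -84.39]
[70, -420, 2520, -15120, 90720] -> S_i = 70*-6^i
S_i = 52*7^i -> [52, 364, 2548, 17836, 124852]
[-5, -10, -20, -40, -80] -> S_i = -5*2^i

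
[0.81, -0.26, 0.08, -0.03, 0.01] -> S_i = 0.81*(-0.32)^i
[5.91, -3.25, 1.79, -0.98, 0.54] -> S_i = 5.91*(-0.55)^i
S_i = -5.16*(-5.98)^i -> [-5.16, 30.86, -184.52, 1103.45, -6598.64]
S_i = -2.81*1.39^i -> [-2.81, -3.91, -5.43, -7.55, -10.49]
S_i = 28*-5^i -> [28, -140, 700, -3500, 17500]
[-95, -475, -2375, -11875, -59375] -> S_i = -95*5^i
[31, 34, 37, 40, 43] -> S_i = 31 + 3*i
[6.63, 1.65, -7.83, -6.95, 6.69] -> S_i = Random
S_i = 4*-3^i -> [4, -12, 36, -108, 324]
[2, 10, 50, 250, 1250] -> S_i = 2*5^i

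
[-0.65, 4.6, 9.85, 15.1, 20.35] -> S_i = -0.65 + 5.25*i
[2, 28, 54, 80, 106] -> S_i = 2 + 26*i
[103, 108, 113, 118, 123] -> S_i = 103 + 5*i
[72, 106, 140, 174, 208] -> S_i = 72 + 34*i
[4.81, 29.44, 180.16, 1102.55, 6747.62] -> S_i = 4.81*6.12^i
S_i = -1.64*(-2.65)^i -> [-1.64, 4.35, -11.52, 30.52, -80.88]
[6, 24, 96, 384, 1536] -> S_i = 6*4^i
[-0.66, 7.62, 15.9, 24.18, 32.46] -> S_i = -0.66 + 8.28*i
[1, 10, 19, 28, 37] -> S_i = 1 + 9*i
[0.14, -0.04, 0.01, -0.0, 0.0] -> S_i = 0.14*(-0.25)^i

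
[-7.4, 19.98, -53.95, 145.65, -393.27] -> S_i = -7.40*(-2.70)^i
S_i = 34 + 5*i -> [34, 39, 44, 49, 54]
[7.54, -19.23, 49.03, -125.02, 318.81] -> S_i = 7.54*(-2.55)^i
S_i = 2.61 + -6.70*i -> [2.61, -4.09, -10.79, -17.49, -24.19]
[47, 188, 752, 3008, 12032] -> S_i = 47*4^i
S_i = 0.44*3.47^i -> [0.44, 1.53, 5.3, 18.38, 63.79]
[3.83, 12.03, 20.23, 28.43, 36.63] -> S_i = 3.83 + 8.20*i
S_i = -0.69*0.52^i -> [-0.69, -0.36, -0.19, -0.1, -0.05]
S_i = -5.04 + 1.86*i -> [-5.04, -3.18, -1.32, 0.54, 2.4]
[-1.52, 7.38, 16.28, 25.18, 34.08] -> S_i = -1.52 + 8.90*i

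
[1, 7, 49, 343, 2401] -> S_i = 1*7^i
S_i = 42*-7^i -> [42, -294, 2058, -14406, 100842]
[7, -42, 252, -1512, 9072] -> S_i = 7*-6^i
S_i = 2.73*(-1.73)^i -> [2.73, -4.72, 8.17, -14.14, 24.45]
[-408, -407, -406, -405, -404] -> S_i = -408 + 1*i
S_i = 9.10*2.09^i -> [9.1, 19.02, 39.75, 83.08, 173.63]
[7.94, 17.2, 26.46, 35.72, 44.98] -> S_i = 7.94 + 9.26*i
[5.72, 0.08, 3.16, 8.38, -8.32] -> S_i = Random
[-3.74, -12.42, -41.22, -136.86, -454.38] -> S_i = -3.74*3.32^i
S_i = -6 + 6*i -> [-6, 0, 6, 12, 18]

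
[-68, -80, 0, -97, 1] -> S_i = Random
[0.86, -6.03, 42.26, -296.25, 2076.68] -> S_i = 0.86*(-7.01)^i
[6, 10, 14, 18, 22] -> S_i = 6 + 4*i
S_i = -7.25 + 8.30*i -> [-7.25, 1.05, 9.35, 17.65, 25.95]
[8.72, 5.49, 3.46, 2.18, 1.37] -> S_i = 8.72*0.63^i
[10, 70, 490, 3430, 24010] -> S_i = 10*7^i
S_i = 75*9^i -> [75, 675, 6075, 54675, 492075]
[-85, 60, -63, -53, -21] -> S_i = Random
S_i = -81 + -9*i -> [-81, -90, -99, -108, -117]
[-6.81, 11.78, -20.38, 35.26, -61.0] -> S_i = -6.81*(-1.73)^i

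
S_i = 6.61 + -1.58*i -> [6.61, 5.03, 3.45, 1.87, 0.29]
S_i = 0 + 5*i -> [0, 5, 10, 15, 20]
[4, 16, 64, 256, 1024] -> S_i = 4*4^i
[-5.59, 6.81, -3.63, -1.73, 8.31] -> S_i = Random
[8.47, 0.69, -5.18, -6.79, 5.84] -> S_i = Random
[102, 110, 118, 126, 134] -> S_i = 102 + 8*i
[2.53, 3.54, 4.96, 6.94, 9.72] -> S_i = 2.53*1.40^i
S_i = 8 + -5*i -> [8, 3, -2, -7, -12]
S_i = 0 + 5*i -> [0, 5, 10, 15, 20]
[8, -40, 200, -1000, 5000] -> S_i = 8*-5^i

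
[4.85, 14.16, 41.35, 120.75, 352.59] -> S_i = 4.85*2.92^i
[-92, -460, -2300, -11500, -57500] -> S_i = -92*5^i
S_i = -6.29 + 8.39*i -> [-6.29, 2.1, 10.49, 18.88, 27.27]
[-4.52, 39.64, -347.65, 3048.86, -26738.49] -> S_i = -4.52*(-8.77)^i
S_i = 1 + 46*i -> [1, 47, 93, 139, 185]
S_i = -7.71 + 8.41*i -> [-7.71, 0.7, 9.11, 17.52, 25.93]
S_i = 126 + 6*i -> [126, 132, 138, 144, 150]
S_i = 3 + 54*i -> [3, 57, 111, 165, 219]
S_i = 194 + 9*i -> [194, 203, 212, 221, 230]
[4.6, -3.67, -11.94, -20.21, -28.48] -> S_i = 4.60 + -8.27*i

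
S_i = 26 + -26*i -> [26, 0, -26, -52, -78]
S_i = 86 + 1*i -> [86, 87, 88, 89, 90]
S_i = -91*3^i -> [-91, -273, -819, -2457, -7371]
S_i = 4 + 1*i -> [4, 5, 6, 7, 8]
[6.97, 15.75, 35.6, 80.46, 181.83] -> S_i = 6.97*2.26^i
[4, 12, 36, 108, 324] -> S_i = 4*3^i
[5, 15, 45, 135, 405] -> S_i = 5*3^i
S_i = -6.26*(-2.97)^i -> [-6.26, 18.59, -55.22, 164.0, -487.08]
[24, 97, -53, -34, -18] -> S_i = Random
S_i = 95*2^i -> [95, 190, 380, 760, 1520]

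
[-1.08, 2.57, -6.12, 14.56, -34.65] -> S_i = -1.08*(-2.38)^i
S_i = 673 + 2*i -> [673, 675, 677, 679, 681]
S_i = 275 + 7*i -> [275, 282, 289, 296, 303]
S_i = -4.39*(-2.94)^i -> [-4.39, 12.91, -37.95, 111.56, -327.98]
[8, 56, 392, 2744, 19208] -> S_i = 8*7^i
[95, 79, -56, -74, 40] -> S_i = Random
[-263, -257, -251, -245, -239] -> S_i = -263 + 6*i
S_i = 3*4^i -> [3, 12, 48, 192, 768]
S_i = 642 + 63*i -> [642, 705, 768, 831, 894]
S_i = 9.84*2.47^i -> [9.84, 24.3, 60.03, 148.28, 366.25]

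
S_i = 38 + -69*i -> [38, -31, -100, -169, -238]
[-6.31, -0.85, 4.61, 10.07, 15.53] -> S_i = -6.31 + 5.46*i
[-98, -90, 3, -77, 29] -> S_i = Random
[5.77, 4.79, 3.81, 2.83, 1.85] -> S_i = 5.77 + -0.98*i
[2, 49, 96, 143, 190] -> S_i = 2 + 47*i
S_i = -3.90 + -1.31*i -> [-3.9, -5.21, -6.52, -7.83, -9.14]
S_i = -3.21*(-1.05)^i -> [-3.21, 3.37, -3.54, 3.72, -3.9]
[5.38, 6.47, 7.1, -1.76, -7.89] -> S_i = Random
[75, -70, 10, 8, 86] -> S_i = Random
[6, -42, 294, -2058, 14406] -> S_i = 6*-7^i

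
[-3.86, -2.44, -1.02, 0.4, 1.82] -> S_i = -3.86 + 1.42*i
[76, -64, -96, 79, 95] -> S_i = Random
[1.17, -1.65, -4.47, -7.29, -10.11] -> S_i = 1.17 + -2.82*i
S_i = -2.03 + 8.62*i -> [-2.03, 6.59, 15.21, 23.83, 32.45]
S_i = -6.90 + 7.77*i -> [-6.9, 0.87, 8.64, 16.41, 24.18]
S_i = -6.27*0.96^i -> [-6.27, -6.02, -5.78, -5.55, -5.33]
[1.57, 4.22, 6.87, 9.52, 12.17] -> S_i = 1.57 + 2.65*i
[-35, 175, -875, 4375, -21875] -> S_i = -35*-5^i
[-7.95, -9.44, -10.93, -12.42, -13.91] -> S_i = -7.95 + -1.49*i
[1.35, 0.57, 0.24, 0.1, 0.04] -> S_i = 1.35*0.42^i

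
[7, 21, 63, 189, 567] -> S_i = 7*3^i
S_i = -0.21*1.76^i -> [-0.21, -0.37, -0.65, -1.14, -2.01]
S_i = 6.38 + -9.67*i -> [6.38, -3.29, -12.96, -22.63, -32.3]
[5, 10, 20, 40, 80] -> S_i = 5*2^i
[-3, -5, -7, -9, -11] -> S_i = -3 + -2*i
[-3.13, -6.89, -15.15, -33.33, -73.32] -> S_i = -3.13*2.20^i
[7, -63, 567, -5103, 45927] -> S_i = 7*-9^i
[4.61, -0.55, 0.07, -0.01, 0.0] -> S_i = 4.61*(-0.12)^i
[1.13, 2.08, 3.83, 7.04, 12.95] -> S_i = 1.13*1.84^i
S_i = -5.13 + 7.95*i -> [-5.13, 2.82, 10.77, 18.72, 26.67]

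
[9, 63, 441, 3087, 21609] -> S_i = 9*7^i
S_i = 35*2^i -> [35, 70, 140, 280, 560]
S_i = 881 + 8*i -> [881, 889, 897, 905, 913]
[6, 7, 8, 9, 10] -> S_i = 6 + 1*i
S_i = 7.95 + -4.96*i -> [7.95, 2.99, -1.97, -6.93, -11.89]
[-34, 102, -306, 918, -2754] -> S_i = -34*-3^i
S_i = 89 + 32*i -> [89, 121, 153, 185, 217]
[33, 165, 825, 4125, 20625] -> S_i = 33*5^i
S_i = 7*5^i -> [7, 35, 175, 875, 4375]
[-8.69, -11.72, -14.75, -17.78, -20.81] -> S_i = -8.69 + -3.03*i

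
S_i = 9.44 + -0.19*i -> [9.44, 9.25, 9.06, 8.87, 8.68]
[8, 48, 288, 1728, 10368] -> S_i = 8*6^i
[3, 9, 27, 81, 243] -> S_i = 3*3^i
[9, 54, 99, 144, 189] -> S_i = 9 + 45*i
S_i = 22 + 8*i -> [22, 30, 38, 46, 54]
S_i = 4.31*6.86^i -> [4.31, 29.57, 202.83, 1391.39, 9544.95]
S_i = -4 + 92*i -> [-4, 88, 180, 272, 364]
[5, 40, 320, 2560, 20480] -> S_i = 5*8^i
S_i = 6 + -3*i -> [6, 3, 0, -3, -6]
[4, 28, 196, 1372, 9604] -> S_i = 4*7^i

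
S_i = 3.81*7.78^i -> [3.81, 29.64, 230.61, 1794.17, 13958.65]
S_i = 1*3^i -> [1, 3, 9, 27, 81]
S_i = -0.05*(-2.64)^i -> [-0.05, 0.13, -0.35, 0.92, -2.43]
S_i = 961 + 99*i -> [961, 1060, 1159, 1258, 1357]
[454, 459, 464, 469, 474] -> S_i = 454 + 5*i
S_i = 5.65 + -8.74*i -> [5.65, -3.09, -11.83, -20.57, -29.31]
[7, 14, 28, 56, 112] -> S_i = 7*2^i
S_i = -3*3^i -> [-3, -9, -27, -81, -243]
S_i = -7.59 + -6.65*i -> [-7.59, -14.24, -20.89, -27.54, -34.19]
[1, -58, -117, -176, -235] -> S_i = 1 + -59*i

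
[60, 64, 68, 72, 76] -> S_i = 60 + 4*i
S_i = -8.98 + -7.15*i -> [-8.98, -16.13, -23.28, -30.43, -37.58]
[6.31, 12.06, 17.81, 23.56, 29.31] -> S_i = 6.31 + 5.75*i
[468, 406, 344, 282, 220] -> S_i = 468 + -62*i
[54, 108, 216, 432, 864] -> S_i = 54*2^i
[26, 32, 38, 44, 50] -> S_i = 26 + 6*i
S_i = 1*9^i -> [1, 9, 81, 729, 6561]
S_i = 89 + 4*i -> [89, 93, 97, 101, 105]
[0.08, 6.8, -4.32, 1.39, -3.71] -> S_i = Random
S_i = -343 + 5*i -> [-343, -338, -333, -328, -323]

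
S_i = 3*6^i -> [3, 18, 108, 648, 3888]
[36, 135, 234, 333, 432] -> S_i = 36 + 99*i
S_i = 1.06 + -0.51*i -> [1.06, 0.55, 0.04, -0.47, -0.98]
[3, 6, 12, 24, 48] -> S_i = 3*2^i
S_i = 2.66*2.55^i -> [2.66, 6.78, 17.3, 44.11, 112.47]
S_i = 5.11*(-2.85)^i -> [5.11, -14.56, 41.51, -118.29, 337.13]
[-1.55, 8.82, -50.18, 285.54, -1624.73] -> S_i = -1.55*(-5.69)^i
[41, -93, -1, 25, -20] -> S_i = Random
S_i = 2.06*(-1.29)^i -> [2.06, -2.66, 3.43, -4.42, 5.7]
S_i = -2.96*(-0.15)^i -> [-2.96, 0.44, -0.07, 0.01, -0.0]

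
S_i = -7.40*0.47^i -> [-7.4, -3.48, -1.63, -0.77, -0.36]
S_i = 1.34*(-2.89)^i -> [1.34, -3.87, 11.19, -32.34, 93.48]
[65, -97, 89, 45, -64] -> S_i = Random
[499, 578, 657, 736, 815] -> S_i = 499 + 79*i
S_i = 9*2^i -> [9, 18, 36, 72, 144]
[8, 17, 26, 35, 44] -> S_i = 8 + 9*i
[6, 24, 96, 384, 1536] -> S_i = 6*4^i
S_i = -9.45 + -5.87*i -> [-9.45, -15.32, -21.19, -27.06, -32.93]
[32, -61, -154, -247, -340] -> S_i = 32 + -93*i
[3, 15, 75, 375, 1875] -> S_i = 3*5^i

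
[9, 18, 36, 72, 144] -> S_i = 9*2^i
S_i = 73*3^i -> [73, 219, 657, 1971, 5913]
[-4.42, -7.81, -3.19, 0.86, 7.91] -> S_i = Random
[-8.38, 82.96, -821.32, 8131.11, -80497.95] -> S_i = -8.38*(-9.90)^i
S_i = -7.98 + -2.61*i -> [-7.98, -10.59, -13.2, -15.81, -18.42]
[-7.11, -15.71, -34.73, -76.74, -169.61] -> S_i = -7.11*2.21^i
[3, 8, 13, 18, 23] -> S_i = 3 + 5*i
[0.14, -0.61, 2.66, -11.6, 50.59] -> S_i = 0.14*(-4.36)^i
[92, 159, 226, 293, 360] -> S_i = 92 + 67*i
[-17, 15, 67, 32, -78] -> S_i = Random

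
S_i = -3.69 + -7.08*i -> [-3.69, -10.77, -17.85, -24.93, -32.01]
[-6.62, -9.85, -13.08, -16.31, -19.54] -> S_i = -6.62 + -3.23*i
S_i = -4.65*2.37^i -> [-4.65, -11.02, -26.12, -61.9, -146.71]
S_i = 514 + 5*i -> [514, 519, 524, 529, 534]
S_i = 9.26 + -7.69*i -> [9.26, 1.57, -6.12, -13.81, -21.5]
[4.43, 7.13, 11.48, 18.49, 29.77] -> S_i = 4.43*1.61^i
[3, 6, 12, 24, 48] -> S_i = 3*2^i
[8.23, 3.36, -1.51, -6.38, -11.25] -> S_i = 8.23 + -4.87*i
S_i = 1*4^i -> [1, 4, 16, 64, 256]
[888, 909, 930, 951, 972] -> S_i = 888 + 21*i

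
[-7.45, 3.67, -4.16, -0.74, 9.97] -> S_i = Random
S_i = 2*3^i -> [2, 6, 18, 54, 162]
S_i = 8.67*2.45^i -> [8.67, 21.24, 52.04, 127.5, 312.38]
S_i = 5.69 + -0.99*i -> [5.69, 4.7, 3.71, 2.72, 1.73]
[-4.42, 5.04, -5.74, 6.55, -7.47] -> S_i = -4.42*(-1.14)^i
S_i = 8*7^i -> [8, 56, 392, 2744, 19208]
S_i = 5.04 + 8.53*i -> [5.04, 13.57, 22.1, 30.63, 39.16]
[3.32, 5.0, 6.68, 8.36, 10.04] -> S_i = 3.32 + 1.68*i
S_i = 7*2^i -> [7, 14, 28, 56, 112]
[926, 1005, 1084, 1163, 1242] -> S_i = 926 + 79*i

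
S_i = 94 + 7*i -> [94, 101, 108, 115, 122]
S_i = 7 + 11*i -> [7, 18, 29, 40, 51]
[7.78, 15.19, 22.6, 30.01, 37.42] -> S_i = 7.78 + 7.41*i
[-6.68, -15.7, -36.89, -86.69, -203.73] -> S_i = -6.68*2.35^i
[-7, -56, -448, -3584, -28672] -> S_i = -7*8^i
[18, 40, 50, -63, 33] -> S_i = Random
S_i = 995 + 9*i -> [995, 1004, 1013, 1022, 1031]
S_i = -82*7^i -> [-82, -574, -4018, -28126, -196882]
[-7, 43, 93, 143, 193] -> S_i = -7 + 50*i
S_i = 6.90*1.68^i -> [6.9, 11.59, 19.47, 32.72, 54.96]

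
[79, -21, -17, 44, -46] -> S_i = Random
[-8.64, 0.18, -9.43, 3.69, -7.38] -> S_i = Random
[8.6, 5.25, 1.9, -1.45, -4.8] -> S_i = 8.60 + -3.35*i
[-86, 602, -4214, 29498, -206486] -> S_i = -86*-7^i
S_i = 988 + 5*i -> [988, 993, 998, 1003, 1008]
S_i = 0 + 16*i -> [0, 16, 32, 48, 64]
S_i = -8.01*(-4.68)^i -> [-8.01, 37.49, -175.44, 821.05, -3842.52]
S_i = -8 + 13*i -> [-8, 5, 18, 31, 44]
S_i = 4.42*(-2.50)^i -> [4.42, -11.05, 27.62, -69.06, 172.66]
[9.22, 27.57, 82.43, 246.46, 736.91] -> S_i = 9.22*2.99^i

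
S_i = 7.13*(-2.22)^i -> [7.13, -15.83, 35.14, -78.01, 173.18]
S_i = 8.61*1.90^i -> [8.61, 16.36, 31.08, 59.06, 112.21]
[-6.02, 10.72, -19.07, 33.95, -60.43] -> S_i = -6.02*(-1.78)^i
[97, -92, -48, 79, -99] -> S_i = Random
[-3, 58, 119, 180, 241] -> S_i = -3 + 61*i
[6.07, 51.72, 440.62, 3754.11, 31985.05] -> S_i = 6.07*8.52^i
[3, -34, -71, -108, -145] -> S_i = 3 + -37*i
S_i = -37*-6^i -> [-37, 222, -1332, 7992, -47952]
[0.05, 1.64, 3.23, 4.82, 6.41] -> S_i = 0.05 + 1.59*i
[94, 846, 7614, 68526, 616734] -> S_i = 94*9^i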